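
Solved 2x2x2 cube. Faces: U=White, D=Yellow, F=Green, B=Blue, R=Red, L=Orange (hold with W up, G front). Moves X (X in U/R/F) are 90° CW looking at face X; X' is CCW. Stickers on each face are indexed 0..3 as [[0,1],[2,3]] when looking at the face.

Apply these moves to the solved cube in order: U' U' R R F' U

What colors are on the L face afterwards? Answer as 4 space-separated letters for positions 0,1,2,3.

Answer: B G O W

Derivation:
After move 1 (U'): U=WWWW F=OOGG R=GGRR B=RRBB L=BBOO
After move 2 (U'): U=WWWW F=BBGG R=OORR B=GGBB L=RROO
After move 3 (R): R=RORO U=WBWG F=BYGY D=YBYG B=WGWB
After move 4 (R): R=RROO U=WYWY F=BBGG D=YWYW B=GGBB
After move 5 (F'): F=BGBG U=WYRO R=WRYO D=ROYW L=RYOW
After move 6 (U): U=RWOY F=WRBG R=GGYO B=RYBB L=BGOW
Query: L face = BGOW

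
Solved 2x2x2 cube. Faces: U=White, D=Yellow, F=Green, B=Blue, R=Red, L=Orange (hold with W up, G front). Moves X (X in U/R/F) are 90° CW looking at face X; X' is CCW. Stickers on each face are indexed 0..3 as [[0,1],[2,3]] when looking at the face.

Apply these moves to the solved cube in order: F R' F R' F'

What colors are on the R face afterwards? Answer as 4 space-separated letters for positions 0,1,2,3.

Answer: G W W B

Derivation:
After move 1 (F): F=GGGG U=WWOO R=WRWR D=RRYY L=OYOY
After move 2 (R'): R=RRWW U=WBOB F=GWGO D=RGYG B=YBRB
After move 3 (F): F=GGOW U=WBYY R=ORBW D=WRYG L=OROG
After move 4 (R'): R=RWOB U=WRYY F=GBOY D=WGYW B=GBRB
After move 5 (F'): F=BYGO U=WRRO R=GWWB D=RGYW L=OYOY
Query: R face = GWWB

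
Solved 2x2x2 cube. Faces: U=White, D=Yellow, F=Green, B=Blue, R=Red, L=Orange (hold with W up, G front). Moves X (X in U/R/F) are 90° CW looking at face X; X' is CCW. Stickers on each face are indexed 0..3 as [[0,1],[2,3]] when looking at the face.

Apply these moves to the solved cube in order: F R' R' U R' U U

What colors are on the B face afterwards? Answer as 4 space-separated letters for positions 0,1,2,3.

After move 1 (F): F=GGGG U=WWOO R=WRWR D=RRYY L=OYOY
After move 2 (R'): R=RRWW U=WBOB F=GWGO D=RGYG B=YBRB
After move 3 (R'): R=RWRW U=WROY F=GBGB D=RWYO B=GBGB
After move 4 (U): U=OWYR F=RWGB R=GBRW B=OYGB L=GBOY
After move 5 (R'): R=BWGR U=OGYO F=RWGR D=RWYB B=OYWB
After move 6 (U): U=YOOG F=BWGR R=OYGR B=GBWB L=RWOY
After move 7 (U): U=OYGO F=OYGR R=GBGR B=RWWB L=BWOY
Query: B face = RWWB

Answer: R W W B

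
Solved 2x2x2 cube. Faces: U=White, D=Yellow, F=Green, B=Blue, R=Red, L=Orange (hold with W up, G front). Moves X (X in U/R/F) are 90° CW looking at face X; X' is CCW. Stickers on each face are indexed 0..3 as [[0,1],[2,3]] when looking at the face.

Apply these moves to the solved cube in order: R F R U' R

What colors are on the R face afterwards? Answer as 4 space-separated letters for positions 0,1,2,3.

After move 1 (R): R=RRRR U=WGWG F=GYGY D=YBYB B=WBWB
After move 2 (F): F=GGYY U=WGOO R=WRGR D=RRYB L=OYOB
After move 3 (R): R=GWRR U=WGOY F=GRYB D=RWYW B=OBGB
After move 4 (U'): U=GYWO F=OYYB R=GRRR B=GWGB L=OBOB
After move 5 (R): R=RGRR U=GYWB F=OWYW D=RGYG B=OWYB
Query: R face = RGRR

Answer: R G R R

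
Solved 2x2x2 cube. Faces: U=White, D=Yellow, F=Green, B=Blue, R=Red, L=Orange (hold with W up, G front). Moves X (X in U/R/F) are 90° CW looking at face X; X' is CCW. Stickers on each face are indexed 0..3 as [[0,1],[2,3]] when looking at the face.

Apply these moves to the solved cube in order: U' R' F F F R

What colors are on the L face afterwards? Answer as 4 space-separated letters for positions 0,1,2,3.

After move 1 (U'): U=WWWW F=OOGG R=GGRR B=RRBB L=BBOO
After move 2 (R'): R=GRGR U=WBWR F=OWGW D=YOYG B=YRYB
After move 3 (F): F=GOWW U=WBOB R=WRRR D=GGYG L=BYOO
After move 4 (F): F=WGWO U=WBOY R=ORBR D=RWYG L=BGOG
After move 5 (F): F=WWOG U=WBGG R=ORYR D=BOYG L=BROW
After move 6 (R): R=YORR U=WWGG F=WOOG D=BYYY B=GRBB
Query: L face = BROW

Answer: B R O W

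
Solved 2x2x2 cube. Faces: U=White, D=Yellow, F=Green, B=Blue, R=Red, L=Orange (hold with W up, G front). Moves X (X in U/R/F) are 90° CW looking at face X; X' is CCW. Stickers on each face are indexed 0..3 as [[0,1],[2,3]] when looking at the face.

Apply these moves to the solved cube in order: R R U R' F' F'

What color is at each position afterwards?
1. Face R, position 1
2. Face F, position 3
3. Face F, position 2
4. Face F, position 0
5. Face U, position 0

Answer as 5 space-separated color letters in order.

After move 1 (R): R=RRRR U=WGWG F=GYGY D=YBYB B=WBWB
After move 2 (R): R=RRRR U=WYWY F=GBGB D=YWYW B=GBGB
After move 3 (U): U=WWYY F=RRGB R=GBRR B=OOGB L=GBOO
After move 4 (R'): R=BRGR U=WGYO F=RWGY D=YRYB B=WOWB
After move 5 (F'): F=WYRG U=WGBG R=RRYR D=BOYB L=GOOY
After move 6 (F'): F=YGWR U=WGRY R=ORBR D=OYYB L=GGOB
Query 1: R[1] = R
Query 2: F[3] = R
Query 3: F[2] = W
Query 4: F[0] = Y
Query 5: U[0] = W

Answer: R R W Y W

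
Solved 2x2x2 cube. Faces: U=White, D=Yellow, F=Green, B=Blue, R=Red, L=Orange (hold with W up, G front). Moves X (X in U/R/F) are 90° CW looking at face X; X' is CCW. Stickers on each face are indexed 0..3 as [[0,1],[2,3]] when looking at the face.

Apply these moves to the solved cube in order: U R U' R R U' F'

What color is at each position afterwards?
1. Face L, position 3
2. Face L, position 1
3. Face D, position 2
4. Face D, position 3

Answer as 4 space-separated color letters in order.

After move 1 (U): U=WWWW F=RRGG R=BBRR B=OOBB L=GGOO
After move 2 (R): R=RBRB U=WRWG F=RYGY D=YBYO B=WOWB
After move 3 (U'): U=RGWW F=GGGY R=RYRB B=RBWB L=WOOO
After move 4 (R): R=RRBY U=RGWY F=GBGO D=YWYR B=WBGB
After move 5 (R): R=BRYR U=RBWO F=GWGR D=YGYW B=YBGB
After move 6 (U'): U=BORW F=WOGR R=GWYR B=BRGB L=YBOO
After move 7 (F'): F=ORWG U=BOGY R=GWYR D=BOYW L=YWOR
Query 1: L[3] = R
Query 2: L[1] = W
Query 3: D[2] = Y
Query 4: D[3] = W

Answer: R W Y W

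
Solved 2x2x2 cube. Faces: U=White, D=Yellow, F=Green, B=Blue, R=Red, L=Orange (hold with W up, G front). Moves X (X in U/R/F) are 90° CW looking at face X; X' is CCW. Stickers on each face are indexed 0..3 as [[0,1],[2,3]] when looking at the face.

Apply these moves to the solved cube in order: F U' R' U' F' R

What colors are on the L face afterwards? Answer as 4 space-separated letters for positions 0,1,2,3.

After move 1 (F): F=GGGG U=WWOO R=WRWR D=RRYY L=OYOY
After move 2 (U'): U=WOWO F=OYGG R=GGWR B=WRBB L=BBOY
After move 3 (R'): R=GRGW U=WBWW F=OOGO D=RYYG B=YRRB
After move 4 (U'): U=BWWW F=BBGO R=OOGW B=GRRB L=YROY
After move 5 (F'): F=BOBG U=BWOG R=YORW D=RYYG L=YWOW
After move 6 (R): R=RYWO U=BOOG F=BYBG D=RRYG B=GRWB
Query: L face = YWOW

Answer: Y W O W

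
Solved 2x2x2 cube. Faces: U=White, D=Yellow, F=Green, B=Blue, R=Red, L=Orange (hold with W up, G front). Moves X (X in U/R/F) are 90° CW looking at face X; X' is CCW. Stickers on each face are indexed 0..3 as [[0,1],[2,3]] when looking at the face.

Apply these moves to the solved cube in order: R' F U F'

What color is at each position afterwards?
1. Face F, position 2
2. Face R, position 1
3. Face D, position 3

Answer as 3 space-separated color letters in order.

Answer: W B G

Derivation:
After move 1 (R'): R=RRRR U=WBWB F=GWGW D=YGYG B=YBYB
After move 2 (F): F=GGWW U=WBOO R=WRBR D=RRYG L=OYOG
After move 3 (U): U=OWOB F=WRWW R=YBBR B=OYYB L=GGOG
After move 4 (F'): F=RWWW U=OWYB R=RBRR D=GGYG L=GBOO
Query 1: F[2] = W
Query 2: R[1] = B
Query 3: D[3] = G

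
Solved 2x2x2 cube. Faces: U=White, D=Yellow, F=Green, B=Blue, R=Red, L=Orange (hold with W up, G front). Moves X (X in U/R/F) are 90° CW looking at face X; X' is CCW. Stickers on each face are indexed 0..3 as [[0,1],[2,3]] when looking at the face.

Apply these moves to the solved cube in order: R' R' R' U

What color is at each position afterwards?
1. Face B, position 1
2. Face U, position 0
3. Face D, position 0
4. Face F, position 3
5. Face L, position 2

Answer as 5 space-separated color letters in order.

Answer: O W Y Y O

Derivation:
After move 1 (R'): R=RRRR U=WBWB F=GWGW D=YGYG B=YBYB
After move 2 (R'): R=RRRR U=WYWY F=GBGB D=YWYW B=GBGB
After move 3 (R'): R=RRRR U=WGWG F=GYGY D=YBYB B=WBWB
After move 4 (U): U=WWGG F=RRGY R=WBRR B=OOWB L=GYOO
Query 1: B[1] = O
Query 2: U[0] = W
Query 3: D[0] = Y
Query 4: F[3] = Y
Query 5: L[2] = O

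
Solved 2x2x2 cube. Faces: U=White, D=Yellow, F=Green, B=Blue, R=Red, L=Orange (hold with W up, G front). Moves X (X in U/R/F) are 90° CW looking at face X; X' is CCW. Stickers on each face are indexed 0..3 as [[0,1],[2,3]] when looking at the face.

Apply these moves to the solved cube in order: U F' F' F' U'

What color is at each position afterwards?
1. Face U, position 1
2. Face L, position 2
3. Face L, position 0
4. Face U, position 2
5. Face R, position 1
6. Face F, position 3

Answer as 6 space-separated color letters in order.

Answer: G O O W R R

Derivation:
After move 1 (U): U=WWWW F=RRGG R=BBRR B=OOBB L=GGOO
After move 2 (F'): F=RGRG U=WWBR R=YBYR D=GOYY L=GWOW
After move 3 (F'): F=GGRR U=WWYY R=OBGR D=WWYY L=GROB
After move 4 (F'): F=GRGR U=WWOG R=WBWR D=RBYY L=GYOY
After move 5 (U'): U=WGWO F=GYGR R=GRWR B=WBBB L=OOOY
Query 1: U[1] = G
Query 2: L[2] = O
Query 3: L[0] = O
Query 4: U[2] = W
Query 5: R[1] = R
Query 6: F[3] = R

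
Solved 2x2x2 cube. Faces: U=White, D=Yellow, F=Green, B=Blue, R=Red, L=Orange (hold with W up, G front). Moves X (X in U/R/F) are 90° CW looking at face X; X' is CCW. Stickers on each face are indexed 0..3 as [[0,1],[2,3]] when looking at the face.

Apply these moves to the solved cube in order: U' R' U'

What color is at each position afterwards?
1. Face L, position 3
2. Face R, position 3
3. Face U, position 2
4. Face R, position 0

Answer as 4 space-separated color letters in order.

After move 1 (U'): U=WWWW F=OOGG R=GGRR B=RRBB L=BBOO
After move 2 (R'): R=GRGR U=WBWR F=OWGW D=YOYG B=YRYB
After move 3 (U'): U=BRWW F=BBGW R=OWGR B=GRYB L=YROO
Query 1: L[3] = O
Query 2: R[3] = R
Query 3: U[2] = W
Query 4: R[0] = O

Answer: O R W O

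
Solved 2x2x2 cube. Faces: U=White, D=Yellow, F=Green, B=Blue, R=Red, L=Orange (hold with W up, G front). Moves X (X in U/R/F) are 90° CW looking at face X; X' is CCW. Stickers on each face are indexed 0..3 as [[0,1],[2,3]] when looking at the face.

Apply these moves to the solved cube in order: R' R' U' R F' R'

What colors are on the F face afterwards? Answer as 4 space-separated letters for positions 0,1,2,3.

Answer: W O O R

Derivation:
After move 1 (R'): R=RRRR U=WBWB F=GWGW D=YGYG B=YBYB
After move 2 (R'): R=RRRR U=WYWY F=GBGB D=YWYW B=GBGB
After move 3 (U'): U=YYWW F=OOGB R=GBRR B=RRGB L=GBOO
After move 4 (R): R=RGRB U=YOWB F=OWGW D=YGYR B=WRYB
After move 5 (F'): F=WWOG U=YORR R=GGYB D=BOYR L=GBOW
After move 6 (R'): R=GBGY U=YYRW F=WOOR D=BWYG B=RROB
Query: F face = WOOR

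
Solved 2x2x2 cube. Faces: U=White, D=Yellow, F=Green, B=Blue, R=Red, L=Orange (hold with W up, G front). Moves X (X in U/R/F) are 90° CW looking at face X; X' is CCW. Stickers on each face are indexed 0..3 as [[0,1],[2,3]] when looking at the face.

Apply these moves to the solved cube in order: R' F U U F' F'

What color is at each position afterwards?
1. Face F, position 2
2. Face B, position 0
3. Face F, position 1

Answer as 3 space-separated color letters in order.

Answer: B G W

Derivation:
After move 1 (R'): R=RRRR U=WBWB F=GWGW D=YGYG B=YBYB
After move 2 (F): F=GGWW U=WBOO R=WRBR D=RRYG L=OYOG
After move 3 (U): U=OWOB F=WRWW R=YBBR B=OYYB L=GGOG
After move 4 (U): U=OOBW F=YBWW R=OYBR B=GGYB L=WROG
After move 5 (F'): F=BWYW U=OOOB R=RYRR D=RGYG L=WWOB
After move 6 (F'): F=WWBY U=OORR R=GYRR D=WBYG L=WBOO
Query 1: F[2] = B
Query 2: B[0] = G
Query 3: F[1] = W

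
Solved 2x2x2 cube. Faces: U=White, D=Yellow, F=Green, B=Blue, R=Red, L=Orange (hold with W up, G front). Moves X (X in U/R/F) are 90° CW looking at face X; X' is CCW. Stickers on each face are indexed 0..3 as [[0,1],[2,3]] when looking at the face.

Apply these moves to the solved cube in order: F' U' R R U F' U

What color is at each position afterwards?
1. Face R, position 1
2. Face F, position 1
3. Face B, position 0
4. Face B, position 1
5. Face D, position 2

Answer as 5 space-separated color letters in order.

After move 1 (F'): F=GGGG U=WWRR R=YRYR D=OOYY L=OWOW
After move 2 (U'): U=WRWR F=OWGG R=GGYR B=YRBB L=BBOW
After move 3 (R): R=YGRG U=WWWG F=OOGY D=OBYY B=RRRB
After move 4 (R): R=RYGG U=WOWY F=OBGY D=ORYR B=GRWB
After move 5 (U): U=WWYO F=RYGY R=GRGG B=BBWB L=OBOW
After move 6 (F'): F=YYRG U=WWGG R=RROG D=BWYR L=OOOY
After move 7 (U): U=GWGW F=RRRG R=BBOG B=OOWB L=YYOY
Query 1: R[1] = B
Query 2: F[1] = R
Query 3: B[0] = O
Query 4: B[1] = O
Query 5: D[2] = Y

Answer: B R O O Y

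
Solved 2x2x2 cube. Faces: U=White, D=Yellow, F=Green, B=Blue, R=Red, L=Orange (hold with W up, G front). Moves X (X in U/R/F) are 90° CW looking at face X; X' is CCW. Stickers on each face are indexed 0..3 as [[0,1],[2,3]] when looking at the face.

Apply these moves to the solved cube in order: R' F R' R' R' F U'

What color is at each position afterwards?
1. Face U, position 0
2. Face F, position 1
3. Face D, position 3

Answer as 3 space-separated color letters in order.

Answer: G R Y

Derivation:
After move 1 (R'): R=RRRR U=WBWB F=GWGW D=YGYG B=YBYB
After move 2 (F): F=GGWW U=WBOO R=WRBR D=RRYG L=OYOG
After move 3 (R'): R=RRWB U=WYOY F=GBWO D=RGYW B=GBRB
After move 4 (R'): R=RBRW U=WROG F=GYWY D=RBYO B=WBGB
After move 5 (R'): R=BWRR U=WGOW F=GRWG D=RYYY B=OBBB
After move 6 (F): F=WGGR U=WGGY R=OWWR D=RBYY L=OROY
After move 7 (U'): U=GYWG F=ORGR R=WGWR B=OWBB L=OBOY
Query 1: U[0] = G
Query 2: F[1] = R
Query 3: D[3] = Y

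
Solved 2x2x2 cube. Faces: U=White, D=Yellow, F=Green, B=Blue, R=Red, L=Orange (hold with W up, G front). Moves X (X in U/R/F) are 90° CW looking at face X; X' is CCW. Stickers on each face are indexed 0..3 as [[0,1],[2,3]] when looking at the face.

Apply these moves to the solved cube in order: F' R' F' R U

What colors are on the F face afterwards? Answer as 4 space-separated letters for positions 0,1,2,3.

After move 1 (F'): F=GGGG U=WWRR R=YRYR D=OOYY L=OWOW
After move 2 (R'): R=RRYY U=WBRB F=GWGR D=OGYG B=YBOB
After move 3 (F'): F=WRGG U=WBRY R=GROY D=WWYG L=OBOR
After move 4 (R): R=OGYR U=WRRG F=WWGG D=WOYY B=YBBB
After move 5 (U): U=RWGR F=OGGG R=YBYR B=OBBB L=WWOR
Query: F face = OGGG

Answer: O G G G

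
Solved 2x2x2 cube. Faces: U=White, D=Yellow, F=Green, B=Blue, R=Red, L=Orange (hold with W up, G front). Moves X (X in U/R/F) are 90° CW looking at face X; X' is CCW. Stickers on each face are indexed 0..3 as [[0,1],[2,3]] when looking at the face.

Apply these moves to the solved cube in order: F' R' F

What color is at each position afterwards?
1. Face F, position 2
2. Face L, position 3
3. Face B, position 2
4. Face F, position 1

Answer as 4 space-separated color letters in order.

Answer: R G O G

Derivation:
After move 1 (F'): F=GGGG U=WWRR R=YRYR D=OOYY L=OWOW
After move 2 (R'): R=RRYY U=WBRB F=GWGR D=OGYG B=YBOB
After move 3 (F): F=GGRW U=WBWW R=RRBY D=YRYG L=OOOG
Query 1: F[2] = R
Query 2: L[3] = G
Query 3: B[2] = O
Query 4: F[1] = G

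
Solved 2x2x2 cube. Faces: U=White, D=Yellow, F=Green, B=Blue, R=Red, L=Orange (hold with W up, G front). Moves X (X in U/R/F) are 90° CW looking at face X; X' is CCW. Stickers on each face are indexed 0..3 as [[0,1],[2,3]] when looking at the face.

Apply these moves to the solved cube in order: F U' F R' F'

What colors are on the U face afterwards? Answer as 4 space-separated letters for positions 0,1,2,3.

After move 1 (F): F=GGGG U=WWOO R=WRWR D=RRYY L=OYOY
After move 2 (U'): U=WOWO F=OYGG R=GGWR B=WRBB L=BBOY
After move 3 (F): F=GOGY U=WOYB R=WGOR D=WGYY L=BROR
After move 4 (R'): R=GRWO U=WBYW F=GOGB D=WOYY B=YRGB
After move 5 (F'): F=OBGG U=WBGW R=ORWO D=RRYY L=BWOY
Query: U face = WBGW

Answer: W B G W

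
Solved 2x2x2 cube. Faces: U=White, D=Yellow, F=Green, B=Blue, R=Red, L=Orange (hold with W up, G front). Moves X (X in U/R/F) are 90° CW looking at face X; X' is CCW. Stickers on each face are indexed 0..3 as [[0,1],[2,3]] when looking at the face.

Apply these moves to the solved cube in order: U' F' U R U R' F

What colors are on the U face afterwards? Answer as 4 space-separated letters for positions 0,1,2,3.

Answer: R W W O

Derivation:
After move 1 (U'): U=WWWW F=OOGG R=GGRR B=RRBB L=BBOO
After move 2 (F'): F=OGOG U=WWGR R=YGYR D=BOYY L=BWOW
After move 3 (U): U=GWRW F=YGOG R=RRYR B=BWBB L=OGOW
After move 4 (R): R=YRRR U=GGRG F=YOOY D=BBYB B=WWWB
After move 5 (U): U=RGGG F=YROY R=WWRR B=OGWB L=YOOW
After move 6 (R'): R=WRWR U=RWGO F=YGOG D=BRYY B=BGBB
After move 7 (F): F=OYGG U=RWWO R=GROR D=WWYY L=YBOR
Query: U face = RWWO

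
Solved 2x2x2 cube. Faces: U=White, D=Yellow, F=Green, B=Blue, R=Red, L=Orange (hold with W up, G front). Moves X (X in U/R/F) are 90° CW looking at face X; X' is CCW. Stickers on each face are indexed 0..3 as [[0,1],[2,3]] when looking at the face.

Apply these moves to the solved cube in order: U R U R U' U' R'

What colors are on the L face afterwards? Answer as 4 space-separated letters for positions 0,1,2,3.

After move 1 (U): U=WWWW F=RRGG R=BBRR B=OOBB L=GGOO
After move 2 (R): R=RBRB U=WRWG F=RYGY D=YBYO B=WOWB
After move 3 (U): U=WWGR F=RBGY R=WORB B=GGWB L=RYOO
After move 4 (R): R=RWBO U=WBGY F=RBGO D=YWYG B=RGWB
After move 5 (U'): U=BYWG F=RYGO R=RBBO B=RWWB L=RGOO
After move 6 (U'): U=YGBW F=RGGO R=RYBO B=RBWB L=RWOO
After move 7 (R'): R=YORB U=YWBR F=RGGW D=YGYO B=GBWB
Query: L face = RWOO

Answer: R W O O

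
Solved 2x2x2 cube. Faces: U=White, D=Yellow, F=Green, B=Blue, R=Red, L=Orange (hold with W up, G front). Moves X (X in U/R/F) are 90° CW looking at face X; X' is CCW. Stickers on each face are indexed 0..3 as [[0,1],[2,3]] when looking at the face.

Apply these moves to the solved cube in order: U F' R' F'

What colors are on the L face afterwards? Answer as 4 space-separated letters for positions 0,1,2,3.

Answer: G O O B

Derivation:
After move 1 (U): U=WWWW F=RRGG R=BBRR B=OOBB L=GGOO
After move 2 (F'): F=RGRG U=WWBR R=YBYR D=GOYY L=GWOW
After move 3 (R'): R=BRYY U=WBBO F=RWRR D=GGYG B=YOOB
After move 4 (F'): F=WRRR U=WBBY R=GRGY D=WWYG L=GOOB
Query: L face = GOOB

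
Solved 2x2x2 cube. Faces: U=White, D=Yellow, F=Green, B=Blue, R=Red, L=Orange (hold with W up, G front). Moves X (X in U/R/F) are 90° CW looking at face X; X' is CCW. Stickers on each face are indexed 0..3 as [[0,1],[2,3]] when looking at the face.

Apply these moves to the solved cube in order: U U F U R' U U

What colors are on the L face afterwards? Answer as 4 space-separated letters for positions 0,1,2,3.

After move 1 (U): U=WWWW F=RRGG R=BBRR B=OOBB L=GGOO
After move 2 (U): U=WWWW F=BBGG R=OORR B=GGBB L=RROO
After move 3 (F): F=GBGB U=WWOR R=WOWR D=ROYY L=RYOY
After move 4 (U): U=OWRW F=WOGB R=GGWR B=RYBB L=GBOY
After move 5 (R'): R=GRGW U=OBRR F=WWGW D=ROYB B=YYOB
After move 6 (U): U=RORB F=GRGW R=YYGW B=GBOB L=WWOY
After move 7 (U): U=RRBO F=YYGW R=GBGW B=WWOB L=GROY
Query: L face = GROY

Answer: G R O Y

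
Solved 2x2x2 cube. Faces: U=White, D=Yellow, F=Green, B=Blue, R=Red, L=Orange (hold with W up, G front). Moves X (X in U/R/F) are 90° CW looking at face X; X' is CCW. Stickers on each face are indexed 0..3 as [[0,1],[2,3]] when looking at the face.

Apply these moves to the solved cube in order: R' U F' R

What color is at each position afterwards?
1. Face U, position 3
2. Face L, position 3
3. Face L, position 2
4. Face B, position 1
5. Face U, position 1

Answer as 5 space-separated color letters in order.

Answer: G B O O W

Derivation:
After move 1 (R'): R=RRRR U=WBWB F=GWGW D=YGYG B=YBYB
After move 2 (U): U=WWBB F=RRGW R=YBRR B=OOYB L=GWOO
After move 3 (F'): F=RWRG U=WWYR R=GBYR D=WOYG L=GBOB
After move 4 (R): R=YGRB U=WWYG F=RORG D=WYYO B=ROWB
Query 1: U[3] = G
Query 2: L[3] = B
Query 3: L[2] = O
Query 4: B[1] = O
Query 5: U[1] = W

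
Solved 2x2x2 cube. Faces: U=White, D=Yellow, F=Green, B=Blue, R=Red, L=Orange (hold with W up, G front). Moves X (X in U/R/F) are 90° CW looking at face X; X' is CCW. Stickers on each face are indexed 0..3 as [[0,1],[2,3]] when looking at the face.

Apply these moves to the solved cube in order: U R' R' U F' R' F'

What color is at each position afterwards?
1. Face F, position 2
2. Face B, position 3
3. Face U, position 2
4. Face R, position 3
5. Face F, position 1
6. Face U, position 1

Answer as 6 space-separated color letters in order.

After move 1 (U): U=WWWW F=RRGG R=BBRR B=OOBB L=GGOO
After move 2 (R'): R=BRBR U=WBWO F=RWGW D=YRYG B=YOYB
After move 3 (R'): R=RRBB U=WYWY F=RBGO D=YWYW B=GORB
After move 4 (U): U=WWYY F=RRGO R=GOBB B=GGRB L=RBOO
After move 5 (F'): F=RORG U=WWGB R=WOYB D=BOYW L=RYOY
After move 6 (R'): R=OBWY U=WRGG F=RWRB D=BOYG B=WGOB
After move 7 (F'): F=WBRR U=WROW R=OBBY D=YYYG L=RGOG
Query 1: F[2] = R
Query 2: B[3] = B
Query 3: U[2] = O
Query 4: R[3] = Y
Query 5: F[1] = B
Query 6: U[1] = R

Answer: R B O Y B R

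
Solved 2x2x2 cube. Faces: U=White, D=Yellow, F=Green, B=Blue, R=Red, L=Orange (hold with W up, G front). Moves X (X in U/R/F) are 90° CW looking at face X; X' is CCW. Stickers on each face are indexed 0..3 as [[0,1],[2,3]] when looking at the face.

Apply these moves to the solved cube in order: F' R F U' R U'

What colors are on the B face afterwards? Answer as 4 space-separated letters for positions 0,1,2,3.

Answer: G G W B

Derivation:
After move 1 (F'): F=GGGG U=WWRR R=YRYR D=OOYY L=OWOW
After move 2 (R): R=YYRR U=WGRG F=GOGY D=OBYB B=RBWB
After move 3 (F): F=GGYO U=WGWW R=RYGR D=RYYB L=OOOB
After move 4 (U'): U=GWWW F=OOYO R=GGGR B=RYWB L=RBOB
After move 5 (R): R=GGRG U=GOWO F=OYYB D=RWYR B=WYWB
After move 6 (U'): U=OOGW F=RBYB R=OYRG B=GGWB L=WYOB
Query: B face = GGWB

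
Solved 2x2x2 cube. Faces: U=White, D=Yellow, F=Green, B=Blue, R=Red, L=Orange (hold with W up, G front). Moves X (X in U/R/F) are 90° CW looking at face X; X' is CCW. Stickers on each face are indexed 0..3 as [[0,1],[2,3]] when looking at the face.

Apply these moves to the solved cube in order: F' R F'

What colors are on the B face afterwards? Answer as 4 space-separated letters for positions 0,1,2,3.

Answer: R B W B

Derivation:
After move 1 (F'): F=GGGG U=WWRR R=YRYR D=OOYY L=OWOW
After move 2 (R): R=YYRR U=WGRG F=GOGY D=OBYB B=RBWB
After move 3 (F'): F=OYGG U=WGYR R=BYOR D=WWYB L=OGOR
Query: B face = RBWB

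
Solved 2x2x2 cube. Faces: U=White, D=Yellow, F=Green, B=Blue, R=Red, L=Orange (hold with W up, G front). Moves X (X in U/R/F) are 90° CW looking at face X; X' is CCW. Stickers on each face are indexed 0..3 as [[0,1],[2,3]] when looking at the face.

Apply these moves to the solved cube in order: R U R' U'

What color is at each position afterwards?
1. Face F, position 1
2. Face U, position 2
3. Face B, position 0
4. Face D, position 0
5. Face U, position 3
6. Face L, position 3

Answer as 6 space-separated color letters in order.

After move 1 (R): R=RRRR U=WGWG F=GYGY D=YBYB B=WBWB
After move 2 (U): U=WWGG F=RRGY R=WBRR B=OOWB L=GYOO
After move 3 (R'): R=BRWR U=WWGO F=RWGG D=YRYY B=BOBB
After move 4 (U'): U=WOWG F=GYGG R=RWWR B=BRBB L=BOOO
Query 1: F[1] = Y
Query 2: U[2] = W
Query 3: B[0] = B
Query 4: D[0] = Y
Query 5: U[3] = G
Query 6: L[3] = O

Answer: Y W B Y G O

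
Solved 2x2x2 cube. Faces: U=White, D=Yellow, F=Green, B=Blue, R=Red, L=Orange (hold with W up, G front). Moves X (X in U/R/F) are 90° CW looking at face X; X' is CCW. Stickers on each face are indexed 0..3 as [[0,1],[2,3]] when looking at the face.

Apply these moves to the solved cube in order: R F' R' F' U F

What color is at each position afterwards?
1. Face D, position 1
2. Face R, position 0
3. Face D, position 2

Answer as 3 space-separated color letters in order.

Answer: B B Y

Derivation:
After move 1 (R): R=RRRR U=WGWG F=GYGY D=YBYB B=WBWB
After move 2 (F'): F=YYGG U=WGRR R=BRYR D=OOYB L=OGOW
After move 3 (R'): R=RRBY U=WWRW F=YGGR D=OYYG B=BBOB
After move 4 (F'): F=GRYG U=WWRB R=YROY D=GWYG L=OWOR
After move 5 (U): U=RWBW F=YRYG R=BBOY B=OWOB L=GROR
After move 6 (F): F=YYGR U=RWRR R=BBWY D=OBYG L=GGOW
Query 1: D[1] = B
Query 2: R[0] = B
Query 3: D[2] = Y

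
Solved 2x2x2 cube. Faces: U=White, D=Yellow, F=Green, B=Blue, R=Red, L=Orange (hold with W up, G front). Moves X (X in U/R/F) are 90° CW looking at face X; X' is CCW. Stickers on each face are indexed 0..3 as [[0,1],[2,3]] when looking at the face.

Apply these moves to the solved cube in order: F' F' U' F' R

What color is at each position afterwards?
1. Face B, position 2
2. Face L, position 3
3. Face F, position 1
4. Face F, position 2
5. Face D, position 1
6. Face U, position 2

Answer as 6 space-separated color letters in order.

Answer: Y W R O B G

Derivation:
After move 1 (F'): F=GGGG U=WWRR R=YRYR D=OOYY L=OWOW
After move 2 (F'): F=GGGG U=WWYY R=OROR D=WWYY L=OROR
After move 3 (U'): U=WYWY F=ORGG R=GGOR B=ORBB L=BBOR
After move 4 (F'): F=RGOG U=WYGO R=WGWR D=BRYY L=BYOW
After move 5 (R): R=WWRG U=WGGG F=RROY D=BBYO B=ORYB
Query 1: B[2] = Y
Query 2: L[3] = W
Query 3: F[1] = R
Query 4: F[2] = O
Query 5: D[1] = B
Query 6: U[2] = G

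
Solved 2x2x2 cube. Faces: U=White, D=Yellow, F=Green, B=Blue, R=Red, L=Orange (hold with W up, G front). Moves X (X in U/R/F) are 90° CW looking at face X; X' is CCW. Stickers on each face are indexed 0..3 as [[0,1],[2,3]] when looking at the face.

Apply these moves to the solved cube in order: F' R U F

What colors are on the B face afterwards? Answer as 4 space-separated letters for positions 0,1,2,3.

Answer: O W W B

Derivation:
After move 1 (F'): F=GGGG U=WWRR R=YRYR D=OOYY L=OWOW
After move 2 (R): R=YYRR U=WGRG F=GOGY D=OBYB B=RBWB
After move 3 (U): U=RWGG F=YYGY R=RBRR B=OWWB L=GOOW
After move 4 (F): F=GYYY U=RWWO R=GBGR D=RRYB L=GOOB
Query: B face = OWWB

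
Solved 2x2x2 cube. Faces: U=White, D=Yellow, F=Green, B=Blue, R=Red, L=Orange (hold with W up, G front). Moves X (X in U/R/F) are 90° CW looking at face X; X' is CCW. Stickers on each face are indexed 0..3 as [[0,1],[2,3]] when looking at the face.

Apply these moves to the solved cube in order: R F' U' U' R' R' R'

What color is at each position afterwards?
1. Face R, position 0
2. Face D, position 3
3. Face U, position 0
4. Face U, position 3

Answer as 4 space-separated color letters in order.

After move 1 (R): R=RRRR U=WGWG F=GYGY D=YBYB B=WBWB
After move 2 (F'): F=YYGG U=WGRR R=BRYR D=OOYB L=OGOW
After move 3 (U'): U=GRWR F=OGGG R=YYYR B=BRWB L=WBOW
After move 4 (U'): U=RRGW F=WBGG R=OGYR B=YYWB L=BROW
After move 5 (R'): R=GROY U=RWGY F=WRGW D=OBYG B=BYOB
After move 6 (R'): R=RYGO U=ROGB F=WWGY D=ORYW B=GYBB
After move 7 (R'): R=YORG U=RBGG F=WOGB D=OWYY B=WYRB
Query 1: R[0] = Y
Query 2: D[3] = Y
Query 3: U[0] = R
Query 4: U[3] = G

Answer: Y Y R G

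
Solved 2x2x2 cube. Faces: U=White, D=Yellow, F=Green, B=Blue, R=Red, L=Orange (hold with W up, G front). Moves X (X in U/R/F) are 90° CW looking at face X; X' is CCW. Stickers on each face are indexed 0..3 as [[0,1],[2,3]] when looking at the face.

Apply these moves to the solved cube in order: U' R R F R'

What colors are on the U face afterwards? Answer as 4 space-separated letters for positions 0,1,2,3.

Answer: W O O G

Derivation:
After move 1 (U'): U=WWWW F=OOGG R=GGRR B=RRBB L=BBOO
After move 2 (R): R=RGRG U=WOWG F=OYGY D=YBYR B=WRWB
After move 3 (R): R=RRGG U=WYWY F=OBGR D=YWYW B=GROB
After move 4 (F): F=GORB U=WYOB R=WRYG D=GRYW L=BYOW
After move 5 (R'): R=RGWY U=WOOG F=GYRB D=GOYB B=WRRB
Query: U face = WOOG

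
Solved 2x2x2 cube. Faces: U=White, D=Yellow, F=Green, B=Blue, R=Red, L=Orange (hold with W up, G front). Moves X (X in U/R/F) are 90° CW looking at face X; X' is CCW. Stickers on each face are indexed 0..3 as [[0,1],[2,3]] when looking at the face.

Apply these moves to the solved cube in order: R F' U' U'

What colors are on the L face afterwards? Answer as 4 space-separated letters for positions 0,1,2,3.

Answer: B R O W

Derivation:
After move 1 (R): R=RRRR U=WGWG F=GYGY D=YBYB B=WBWB
After move 2 (F'): F=YYGG U=WGRR R=BRYR D=OOYB L=OGOW
After move 3 (U'): U=GRWR F=OGGG R=YYYR B=BRWB L=WBOW
After move 4 (U'): U=RRGW F=WBGG R=OGYR B=YYWB L=BROW
Query: L face = BROW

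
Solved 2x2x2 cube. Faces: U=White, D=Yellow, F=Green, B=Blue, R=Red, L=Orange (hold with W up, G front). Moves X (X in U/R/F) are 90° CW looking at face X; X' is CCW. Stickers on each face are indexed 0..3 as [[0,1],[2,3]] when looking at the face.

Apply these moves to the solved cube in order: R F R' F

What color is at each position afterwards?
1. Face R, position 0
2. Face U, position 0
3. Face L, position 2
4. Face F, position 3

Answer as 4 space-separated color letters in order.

Answer: O W O G

Derivation:
After move 1 (R): R=RRRR U=WGWG F=GYGY D=YBYB B=WBWB
After move 2 (F): F=GGYY U=WGOO R=WRGR D=RRYB L=OYOB
After move 3 (R'): R=RRWG U=WWOW F=GGYO D=RGYY B=BBRB
After move 4 (F): F=YGOG U=WWBY R=ORWG D=WRYY L=OROG
Query 1: R[0] = O
Query 2: U[0] = W
Query 3: L[2] = O
Query 4: F[3] = G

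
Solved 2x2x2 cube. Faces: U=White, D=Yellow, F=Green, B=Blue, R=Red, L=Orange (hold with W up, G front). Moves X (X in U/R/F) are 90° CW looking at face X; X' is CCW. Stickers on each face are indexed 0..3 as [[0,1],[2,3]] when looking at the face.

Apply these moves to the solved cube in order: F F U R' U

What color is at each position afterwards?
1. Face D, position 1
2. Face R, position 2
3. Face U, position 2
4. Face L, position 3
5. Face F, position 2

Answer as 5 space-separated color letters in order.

After move 1 (F): F=GGGG U=WWOO R=WRWR D=RRYY L=OYOY
After move 2 (F): F=GGGG U=WWYY R=OROR D=WWYY L=OROR
After move 3 (U): U=YWYW F=ORGG R=BBOR B=ORBB L=GGOR
After move 4 (R'): R=BRBO U=YBYO F=OWGW D=WRYG B=YRWB
After move 5 (U): U=YYOB F=BRGW R=YRBO B=GGWB L=OWOR
Query 1: D[1] = R
Query 2: R[2] = B
Query 3: U[2] = O
Query 4: L[3] = R
Query 5: F[2] = G

Answer: R B O R G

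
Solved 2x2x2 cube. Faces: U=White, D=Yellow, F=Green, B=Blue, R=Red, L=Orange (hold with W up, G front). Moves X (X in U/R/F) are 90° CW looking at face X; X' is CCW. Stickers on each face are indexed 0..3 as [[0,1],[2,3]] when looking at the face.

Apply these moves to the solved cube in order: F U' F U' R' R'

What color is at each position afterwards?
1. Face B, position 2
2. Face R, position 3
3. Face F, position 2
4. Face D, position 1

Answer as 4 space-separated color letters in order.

After move 1 (F): F=GGGG U=WWOO R=WRWR D=RRYY L=OYOY
After move 2 (U'): U=WOWO F=OYGG R=GGWR B=WRBB L=BBOY
After move 3 (F): F=GOGY U=WOYB R=WGOR D=WGYY L=BROR
After move 4 (U'): U=OBWY F=BRGY R=GOOR B=WGBB L=WROR
After move 5 (R'): R=ORGO U=OBWW F=BBGY D=WRYY B=YGGB
After move 6 (R'): R=ROOG U=OGWY F=BBGW D=WBYY B=YGRB
Query 1: B[2] = R
Query 2: R[3] = G
Query 3: F[2] = G
Query 4: D[1] = B

Answer: R G G B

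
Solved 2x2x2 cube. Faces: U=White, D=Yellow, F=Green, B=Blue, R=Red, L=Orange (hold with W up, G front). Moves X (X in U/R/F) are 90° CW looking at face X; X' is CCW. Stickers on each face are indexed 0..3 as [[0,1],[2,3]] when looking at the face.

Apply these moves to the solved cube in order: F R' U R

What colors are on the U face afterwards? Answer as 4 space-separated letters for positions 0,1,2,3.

Answer: O R B O

Derivation:
After move 1 (F): F=GGGG U=WWOO R=WRWR D=RRYY L=OYOY
After move 2 (R'): R=RRWW U=WBOB F=GWGO D=RGYG B=YBRB
After move 3 (U): U=OWBB F=RRGO R=YBWW B=OYRB L=GWOY
After move 4 (R): R=WYWB U=ORBO F=RGGG D=RRYO B=BYWB
Query: U face = ORBO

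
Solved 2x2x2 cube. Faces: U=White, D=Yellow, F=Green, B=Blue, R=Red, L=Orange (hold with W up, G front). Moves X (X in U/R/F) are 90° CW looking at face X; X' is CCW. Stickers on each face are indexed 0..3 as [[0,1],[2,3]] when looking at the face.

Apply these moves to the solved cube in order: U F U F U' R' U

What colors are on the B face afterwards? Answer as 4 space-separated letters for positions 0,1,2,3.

After move 1 (U): U=WWWW F=RRGG R=BBRR B=OOBB L=GGOO
After move 2 (F): F=GRGR U=WWOG R=WBWR D=RBYY L=GYOY
After move 3 (U): U=OWGW F=WBGR R=OOWR B=GYBB L=GROY
After move 4 (F): F=GWRB U=OWYR R=GOWR D=WOYY L=GROB
After move 5 (U'): U=WROY F=GRRB R=GWWR B=GOBB L=GYOB
After move 6 (R'): R=WRGW U=WBOG F=GRRY D=WRYB B=YOOB
After move 7 (U): U=OWGB F=WRRY R=YOGW B=GYOB L=GROB
Query: B face = GYOB

Answer: G Y O B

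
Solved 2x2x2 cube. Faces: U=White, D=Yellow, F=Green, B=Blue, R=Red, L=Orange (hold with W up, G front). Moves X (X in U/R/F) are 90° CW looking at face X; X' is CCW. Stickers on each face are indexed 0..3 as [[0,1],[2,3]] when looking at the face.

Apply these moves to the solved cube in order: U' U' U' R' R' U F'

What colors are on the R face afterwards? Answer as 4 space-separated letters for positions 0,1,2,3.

After move 1 (U'): U=WWWW F=OOGG R=GGRR B=RRBB L=BBOO
After move 2 (U'): U=WWWW F=BBGG R=OORR B=GGBB L=RROO
After move 3 (U'): U=WWWW F=RRGG R=BBRR B=OOBB L=GGOO
After move 4 (R'): R=BRBR U=WBWO F=RWGW D=YRYG B=YOYB
After move 5 (R'): R=RRBB U=WYWY F=RBGO D=YWYW B=GORB
After move 6 (U): U=WWYY F=RRGO R=GOBB B=GGRB L=RBOO
After move 7 (F'): F=RORG U=WWGB R=WOYB D=BOYW L=RYOY
Query: R face = WOYB

Answer: W O Y B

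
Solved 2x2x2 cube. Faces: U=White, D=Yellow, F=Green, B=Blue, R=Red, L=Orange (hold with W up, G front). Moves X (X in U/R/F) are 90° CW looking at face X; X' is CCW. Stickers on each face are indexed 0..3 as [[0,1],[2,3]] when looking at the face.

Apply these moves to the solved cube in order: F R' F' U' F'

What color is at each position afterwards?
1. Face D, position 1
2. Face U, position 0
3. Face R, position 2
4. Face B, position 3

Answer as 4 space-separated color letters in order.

After move 1 (F): F=GGGG U=WWOO R=WRWR D=RRYY L=OYOY
After move 2 (R'): R=RRWW U=WBOB F=GWGO D=RGYG B=YBRB
After move 3 (F'): F=WOGG U=WBRW R=GRRW D=YYYG L=OBOO
After move 4 (U'): U=BWWR F=OBGG R=WORW B=GRRB L=YBOO
After move 5 (F'): F=BGOG U=BWWR R=YOYW D=BOYG L=YROW
Query 1: D[1] = O
Query 2: U[0] = B
Query 3: R[2] = Y
Query 4: B[3] = B

Answer: O B Y B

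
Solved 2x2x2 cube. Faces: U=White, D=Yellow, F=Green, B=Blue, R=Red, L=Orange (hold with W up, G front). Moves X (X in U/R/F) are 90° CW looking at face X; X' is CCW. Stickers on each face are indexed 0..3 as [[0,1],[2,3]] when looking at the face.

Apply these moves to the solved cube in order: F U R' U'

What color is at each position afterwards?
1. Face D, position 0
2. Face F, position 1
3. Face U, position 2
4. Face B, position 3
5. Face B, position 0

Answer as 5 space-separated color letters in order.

Answer: R G O B B

Derivation:
After move 1 (F): F=GGGG U=WWOO R=WRWR D=RRYY L=OYOY
After move 2 (U): U=OWOW F=WRGG R=BBWR B=OYBB L=GGOY
After move 3 (R'): R=BRBW U=OBOO F=WWGW D=RRYG B=YYRB
After move 4 (U'): U=BOOO F=GGGW R=WWBW B=BRRB L=YYOY
Query 1: D[0] = R
Query 2: F[1] = G
Query 3: U[2] = O
Query 4: B[3] = B
Query 5: B[0] = B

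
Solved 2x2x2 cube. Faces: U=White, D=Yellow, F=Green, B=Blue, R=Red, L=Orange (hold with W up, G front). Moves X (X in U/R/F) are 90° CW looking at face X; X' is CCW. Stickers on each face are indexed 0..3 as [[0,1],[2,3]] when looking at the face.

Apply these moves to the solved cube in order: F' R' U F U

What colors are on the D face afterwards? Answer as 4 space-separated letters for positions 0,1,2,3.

After move 1 (F'): F=GGGG U=WWRR R=YRYR D=OOYY L=OWOW
After move 2 (R'): R=RRYY U=WBRB F=GWGR D=OGYG B=YBOB
After move 3 (U): U=RWBB F=RRGR R=YBYY B=OWOB L=GWOW
After move 4 (F): F=GRRR U=RWWW R=BBBY D=YYYG L=GOOG
After move 5 (U): U=WRWW F=BBRR R=OWBY B=GOOB L=GROG
Query: D face = YYYG

Answer: Y Y Y G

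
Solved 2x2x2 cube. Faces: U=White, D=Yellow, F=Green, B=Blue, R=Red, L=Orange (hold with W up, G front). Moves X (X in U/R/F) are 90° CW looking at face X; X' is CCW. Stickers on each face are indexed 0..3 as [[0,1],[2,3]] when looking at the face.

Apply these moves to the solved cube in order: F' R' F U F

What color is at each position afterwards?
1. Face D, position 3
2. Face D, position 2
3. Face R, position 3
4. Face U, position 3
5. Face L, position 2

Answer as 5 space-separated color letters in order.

After move 1 (F'): F=GGGG U=WWRR R=YRYR D=OOYY L=OWOW
After move 2 (R'): R=RRYY U=WBRB F=GWGR D=OGYG B=YBOB
After move 3 (F): F=GGRW U=WBWW R=RRBY D=YRYG L=OOOG
After move 4 (U): U=WWWB F=RRRW R=YBBY B=OOOB L=GGOG
After move 5 (F): F=RRWR U=WWGG R=WBBY D=BYYG L=GYOR
Query 1: D[3] = G
Query 2: D[2] = Y
Query 3: R[3] = Y
Query 4: U[3] = G
Query 5: L[2] = O

Answer: G Y Y G O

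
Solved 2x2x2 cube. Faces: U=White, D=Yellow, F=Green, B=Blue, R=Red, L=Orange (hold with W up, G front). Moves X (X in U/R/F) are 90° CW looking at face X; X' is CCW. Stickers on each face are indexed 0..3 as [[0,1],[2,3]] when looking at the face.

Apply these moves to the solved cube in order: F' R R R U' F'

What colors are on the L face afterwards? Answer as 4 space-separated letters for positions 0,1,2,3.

Answer: Y R O W

Derivation:
After move 1 (F'): F=GGGG U=WWRR R=YRYR D=OOYY L=OWOW
After move 2 (R): R=YYRR U=WGRG F=GOGY D=OBYB B=RBWB
After move 3 (R): R=RYRY U=WORY F=GBGB D=OWYR B=GBGB
After move 4 (R): R=RRYY U=WBRB F=GWGR D=OGYG B=YBOB
After move 5 (U'): U=BBWR F=OWGR R=GWYY B=RROB L=YBOW
After move 6 (F'): F=WROG U=BBGY R=GWOY D=BWYG L=YROW
Query: L face = YROW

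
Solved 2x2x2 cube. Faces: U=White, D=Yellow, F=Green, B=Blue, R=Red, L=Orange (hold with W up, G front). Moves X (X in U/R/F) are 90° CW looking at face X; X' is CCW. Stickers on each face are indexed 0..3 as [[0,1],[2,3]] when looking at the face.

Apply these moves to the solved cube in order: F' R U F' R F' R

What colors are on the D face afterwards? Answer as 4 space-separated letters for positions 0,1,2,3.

After move 1 (F'): F=GGGG U=WWRR R=YRYR D=OOYY L=OWOW
After move 2 (R): R=YYRR U=WGRG F=GOGY D=OBYB B=RBWB
After move 3 (U): U=RWGG F=YYGY R=RBRR B=OWWB L=GOOW
After move 4 (F'): F=YYYG U=RWRR R=BBOR D=OWYB L=GGOG
After move 5 (R): R=OBRB U=RYRG F=YWYB D=OWYO B=RWWB
After move 6 (F'): F=WBYY U=RYOR R=WBOB D=GGYO L=GGOR
After move 7 (R): R=OWBB U=RBOY F=WGYO D=GWYR B=RWYB
Query: D face = GWYR

Answer: G W Y R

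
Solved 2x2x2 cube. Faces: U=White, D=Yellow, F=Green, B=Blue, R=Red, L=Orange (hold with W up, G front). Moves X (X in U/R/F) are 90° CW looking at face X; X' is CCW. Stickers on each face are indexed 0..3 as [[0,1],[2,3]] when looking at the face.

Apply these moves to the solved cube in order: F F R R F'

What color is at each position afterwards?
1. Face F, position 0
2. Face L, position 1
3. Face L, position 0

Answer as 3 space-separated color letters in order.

After move 1 (F): F=GGGG U=WWOO R=WRWR D=RRYY L=OYOY
After move 2 (F): F=GGGG U=WWYY R=OROR D=WWYY L=OROR
After move 3 (R): R=OORR U=WGYG F=GWGY D=WBYB B=YBWB
After move 4 (R): R=RORO U=WWYY F=GBGB D=WWYY B=GBGB
After move 5 (F'): F=BBGG U=WWRR R=WOWO D=RRYY L=OYOY
Query 1: F[0] = B
Query 2: L[1] = Y
Query 3: L[0] = O

Answer: B Y O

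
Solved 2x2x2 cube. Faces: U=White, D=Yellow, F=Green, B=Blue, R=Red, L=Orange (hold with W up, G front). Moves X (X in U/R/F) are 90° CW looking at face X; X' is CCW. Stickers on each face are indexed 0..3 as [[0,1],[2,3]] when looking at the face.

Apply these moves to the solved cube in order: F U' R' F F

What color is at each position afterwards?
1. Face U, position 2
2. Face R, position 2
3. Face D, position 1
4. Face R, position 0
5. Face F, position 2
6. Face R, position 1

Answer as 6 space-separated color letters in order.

After move 1 (F): F=GGGG U=WWOO R=WRWR D=RRYY L=OYOY
After move 2 (U'): U=WOWO F=OYGG R=GGWR B=WRBB L=BBOY
After move 3 (R'): R=GRGW U=WBWW F=OOGO D=RYYG B=YRRB
After move 4 (F): F=GOOO U=WBYB R=WRWW D=GGYG L=BROY
After move 5 (F): F=OGOO U=WBYR R=YRBW D=WWYG L=BGOG
Query 1: U[2] = Y
Query 2: R[2] = B
Query 3: D[1] = W
Query 4: R[0] = Y
Query 5: F[2] = O
Query 6: R[1] = R

Answer: Y B W Y O R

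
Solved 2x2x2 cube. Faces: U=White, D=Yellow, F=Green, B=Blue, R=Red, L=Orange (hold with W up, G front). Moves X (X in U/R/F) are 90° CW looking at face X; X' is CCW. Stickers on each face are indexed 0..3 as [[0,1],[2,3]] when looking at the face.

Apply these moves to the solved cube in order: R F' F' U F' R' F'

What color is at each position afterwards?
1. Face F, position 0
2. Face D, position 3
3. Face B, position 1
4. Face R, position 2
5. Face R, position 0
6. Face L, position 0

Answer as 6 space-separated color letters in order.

After move 1 (R): R=RRRR U=WGWG F=GYGY D=YBYB B=WBWB
After move 2 (F'): F=YYGG U=WGRR R=BRYR D=OOYB L=OGOW
After move 3 (F'): F=YGYG U=WGBY R=OROR D=GWYB L=OROR
After move 4 (U): U=BWYG F=ORYG R=WBOR B=ORWB L=YGOR
After move 5 (F'): F=RGOY U=BWWO R=WBGR D=GRYB L=YGOY
After move 6 (R'): R=BRWG U=BWWO F=RWOO D=GGYY B=BRRB
After move 7 (F'): F=WORO U=BWBW R=GRGG D=GYYY L=YOOW
Query 1: F[0] = W
Query 2: D[3] = Y
Query 3: B[1] = R
Query 4: R[2] = G
Query 5: R[0] = G
Query 6: L[0] = Y

Answer: W Y R G G Y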